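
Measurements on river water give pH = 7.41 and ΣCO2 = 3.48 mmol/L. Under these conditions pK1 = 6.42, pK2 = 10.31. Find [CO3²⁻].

[CO3²⁻] = 3.97 μmol/L

α₂ = 1 / (1 + [H⁺]/K2 + [H⁺]²/(K1K2)) = 1 / (1 + 10^+2.90 + 10^+1.91)
   = 1 / (1 + 794.33 + 81.283) = 1/876.61 = 0.001141
[CO3²⁻] = α₂ × DIC = 0.001141 × 3.48 = 0.00397 mmol/L = 3.97 μmol/L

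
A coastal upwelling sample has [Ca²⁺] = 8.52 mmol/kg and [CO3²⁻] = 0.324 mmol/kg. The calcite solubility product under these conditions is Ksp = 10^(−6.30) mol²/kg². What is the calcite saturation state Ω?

Ksp = 10^(−6.30) = 5.012×10^-7
Ω = [Ca²⁺][CO3²⁻]/Ksp = (8.52×10^-3)(0.324×10^-3) / 5.012×10^-7 = 5.51

Ω = 5.51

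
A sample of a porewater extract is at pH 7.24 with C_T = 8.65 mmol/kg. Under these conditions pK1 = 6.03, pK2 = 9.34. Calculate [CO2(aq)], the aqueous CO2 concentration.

[CO2*] = 0.499 mmol/kg

α₀ = 1 / (1 + K1/[H⁺] + K1K2/[H⁺]²) = 1 / (1 + 10^+1.21 + 10^-0.89)
   = 1 / (1 + 16.218 + 0.12882) = 1/17.347 = 0.05765
[CO2*] = α₀ × DIC = 0.05765 × 8.65 = 0.499 mmol/kg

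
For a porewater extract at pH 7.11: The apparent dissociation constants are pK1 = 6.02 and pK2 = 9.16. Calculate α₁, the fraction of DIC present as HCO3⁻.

α₁ = 1 / (1 + [H⁺]/K1 + K2/[H⁺]) = 1 / (1 + 10^-1.09 + 10^-2.05)
   = 1 / (1 + 0.081283 + 0.0089125) = 1/1.0902 = 0.9173

α₁ = 0.917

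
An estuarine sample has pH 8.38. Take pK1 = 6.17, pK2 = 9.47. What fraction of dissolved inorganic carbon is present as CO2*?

α₀ = 0.00567

α₀ = 1 / (1 + K1/[H⁺] + K1K2/[H⁺]²) = 1 / (1 + 10^+2.21 + 10^+1.12)
   = 1 / (1 + 162.18 + 13.183) = 1/176.36 = 0.005670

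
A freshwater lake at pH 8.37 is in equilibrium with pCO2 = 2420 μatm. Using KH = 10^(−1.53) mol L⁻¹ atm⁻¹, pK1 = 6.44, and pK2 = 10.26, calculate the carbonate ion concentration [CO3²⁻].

[CO3²⁻] = 0.0783 mmol/L

[CO2*] = KH · pCO2 = 10^(−1.53) × 2420×10^-6 = 7.142×10^-5 mol/L
α₀ = 1/(1 + K1/[H⁺] + K1K2/[H⁺]²) = 1/(1 + 10^+1.93 + 10^+0.04) = 0.01147
DIC = [CO2*]/α₀ = 7.142×10^-5 / 0.01147 = 6.228 mmol/L
[CO3²⁻] = α₂·DIC; α₂ = 0.01257, so [CO3²⁻] = 0.01257 × 6.228 = 0.0783 mmol/L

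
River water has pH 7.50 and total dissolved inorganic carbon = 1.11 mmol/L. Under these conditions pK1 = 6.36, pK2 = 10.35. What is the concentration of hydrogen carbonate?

[HCO3⁻] = 1.03 mmol/L

α₁ = 1 / (1 + [H⁺]/K1 + K2/[H⁺]) = 1 / (1 + 10^-1.14 + 10^-2.85)
   = 1 / (1 + 0.072444 + 0.0014125) = 1/1.0739 = 0.9312
[HCO3⁻] = α₁ × DIC = 0.9312 × 1.11 = 1.03 mmol/L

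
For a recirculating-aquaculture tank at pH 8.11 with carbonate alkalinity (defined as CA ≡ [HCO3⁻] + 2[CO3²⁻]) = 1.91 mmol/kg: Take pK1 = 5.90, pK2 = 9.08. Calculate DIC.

DIC = 1.75 mmol/kg

CA = [HCO3⁻] + 2[CO3²⁻] = (α₁ + 2α₂)·DIC
At pH 8.11: [H⁺]/K1 = 10^-2.21 = 0.0061660, K2/[H⁺] = 10^-0.97 = 0.10715
α₁ = 1/(1 + 0.0061660 + 0.10715) = 1/1.1133 = 0.8982; α₂ = α₁·K2/[H⁺] = 0.09625
α₁ + 2α₂ = 1.0907
DIC = CA / (α₁ + 2α₂) = 1.91 / 1.0907 = 1.75 mmol/kg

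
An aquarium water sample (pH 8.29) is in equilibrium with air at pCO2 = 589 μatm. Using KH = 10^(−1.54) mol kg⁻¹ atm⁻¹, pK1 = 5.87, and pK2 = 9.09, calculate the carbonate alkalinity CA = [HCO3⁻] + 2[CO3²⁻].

CA = 5.88 mmol/kg

[CO2*] = KH · pCO2 = 10^(−1.54) × 589×10^-6 = 1.699×10^-5 mol/kg
α₀ = 1/(1 + K1/[H⁺] + K1K2/[H⁺]²) = 1/(1 + 10^+2.42 + 10^+1.62) = 0.003271
DIC = [CO2*]/α₀ = 1.699×10^-5 / 0.003271 = 5.193 mmol/kg
CA = (α₁ + 2α₂)·DIC = (0.8604 + 2×0.1364) × 5.193 = 5.88 mmol/kg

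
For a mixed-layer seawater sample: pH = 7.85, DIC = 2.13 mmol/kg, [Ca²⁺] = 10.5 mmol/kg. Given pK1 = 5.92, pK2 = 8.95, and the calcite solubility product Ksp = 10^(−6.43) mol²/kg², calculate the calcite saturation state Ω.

Ω = 4.38

α₂ = 1 / (1 + [H⁺]/K2 + [H⁺]²/(K1K2)) = 1 / (1 + 10^+1.10 + 10^-0.83)
   = 1 / (1 + 12.589 + 0.14791) = 1/13.737 = 0.07280
[CO3²⁻] = α₂ × DIC = 0.07280 × 2.13 = 0.1551 mmol/kg
Ksp = 10^(−6.43) = 3.715×10^-7
Ω = [Ca²⁺][CO3²⁻]/Ksp = (10.5×10^-3)(1.551×10^-4) / 3.715×10^-7 = 4.38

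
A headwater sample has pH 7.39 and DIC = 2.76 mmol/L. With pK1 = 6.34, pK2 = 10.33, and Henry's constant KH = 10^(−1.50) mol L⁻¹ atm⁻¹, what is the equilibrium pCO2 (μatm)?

pCO2 = 7130 μatm

α₀ = 1 / (1 + K1/[H⁺] + K1K2/[H⁺]²) = 1 / (1 + 10^+1.05 + 10^-1.89)
   = 1 / (1 + 11.220 + 0.012882) = 1/12.233 = 0.08175
[CO2*] = α₀ × DIC = 0.08175 × 2.76 = 0.2256 mmol/L
pCO2 = [CO2*]/KH = 2.256×10^-4 / 3.162×10^-2 = 7130 μatm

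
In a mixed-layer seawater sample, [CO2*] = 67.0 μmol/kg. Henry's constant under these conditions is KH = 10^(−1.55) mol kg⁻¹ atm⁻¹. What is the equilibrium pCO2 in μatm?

pCO2 = 2380 μatm

KH = 10^(−1.55) = 2.818×10^-2 mol kg⁻¹ atm⁻¹
pCO2 = [CO2*]/KH = 67.0×10^-6 / 2.818×10^-2 = 2.38×10^-3 atm = 2380 μatm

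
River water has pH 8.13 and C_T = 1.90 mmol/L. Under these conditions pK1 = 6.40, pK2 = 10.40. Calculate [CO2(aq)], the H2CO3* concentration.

α₀ = 1 / (1 + K1/[H⁺] + K1K2/[H⁺]²) = 1 / (1 + 10^+1.73 + 10^-0.54)
   = 1 / (1 + 53.703 + 0.28840) = 1/54.992 = 0.01818
[CO2*] = α₀ × DIC = 0.01818 × 1.90 = 0.0346 mmol/L

[CO2*] = 0.0346 mmol/L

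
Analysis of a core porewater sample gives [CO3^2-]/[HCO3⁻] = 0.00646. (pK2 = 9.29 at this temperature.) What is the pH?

pH = 7.10

From K2 = [H⁺][CO3^2-]/[HCO3⁻]:  pH = pK2 + log₁₀([CO3^2-]/[HCO3⁻])
log₁₀(0.00646) = -2.190
pH = 9.29 + (-2.190) = 7.10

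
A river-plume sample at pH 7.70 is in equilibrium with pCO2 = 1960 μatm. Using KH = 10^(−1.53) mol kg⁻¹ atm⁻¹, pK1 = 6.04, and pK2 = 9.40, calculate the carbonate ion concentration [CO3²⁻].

[CO2*] = KH · pCO2 = 10^(−1.53) × 1960×10^-6 = 5.784×10^-5 mol/kg
α₀ = 1/(1 + K1/[H⁺] + K1K2/[H⁺]²) = 1/(1 + 10^+1.66 + 10^-0.04) = 0.02100
DIC = [CO2*]/α₀ = 5.784×10^-5 / 0.02100 = 2.755 mmol/kg
[CO3²⁻] = α₂·DIC; α₂ = 0.01915, so [CO3²⁻] = 0.01915 × 2.755 = 0.0528 mmol/kg

[CO3²⁻] = 0.0528 mmol/kg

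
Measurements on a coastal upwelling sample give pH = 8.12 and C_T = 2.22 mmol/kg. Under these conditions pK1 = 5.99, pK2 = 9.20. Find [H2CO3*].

α₀ = 1 / (1 + K1/[H⁺] + K1K2/[H⁺]²) = 1 / (1 + 10^+2.13 + 10^+1.05)
   = 1 / (1 + 134.90 + 11.220) = 1/147.12 = 0.006797
[CO2*] = α₀ × DIC = 0.006797 × 2.22 = 0.0151 mmol/kg = 15.1 μmol/kg

[CO2*] = 15.1 μmol/kg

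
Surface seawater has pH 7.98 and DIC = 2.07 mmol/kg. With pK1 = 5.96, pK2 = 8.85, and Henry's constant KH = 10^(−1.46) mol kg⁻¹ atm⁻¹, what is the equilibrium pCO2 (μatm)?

α₀ = 1 / (1 + K1/[H⁺] + K1K2/[H⁺]²) = 1 / (1 + 10^+2.02 + 10^+1.15)
   = 1 / (1 + 104.71 + 14.125) = 1/119.84 = 0.008345
[CO2*] = α₀ × DIC = 0.008345 × 2.07 = 0.01727 mmol/kg = 17.27 μmol/kg
pCO2 = [CO2*]/KH = 1.727×10^-5 / 3.467×10^-2 = 498 μatm

pCO2 = 498 μatm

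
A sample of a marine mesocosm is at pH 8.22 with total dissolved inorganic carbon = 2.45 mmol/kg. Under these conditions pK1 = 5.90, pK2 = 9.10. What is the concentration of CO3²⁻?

[CO3²⁻] = 0.284 mmol/kg

α₂ = 1 / (1 + [H⁺]/K2 + [H⁺]²/(K1K2)) = 1 / (1 + 10^+0.88 + 10^-1.44)
   = 1 / (1 + 7.5858 + 0.036308) = 1/8.6221 = 0.1160
[CO3²⁻] = α₂ × DIC = 0.1160 × 2.45 = 0.284 mmol/kg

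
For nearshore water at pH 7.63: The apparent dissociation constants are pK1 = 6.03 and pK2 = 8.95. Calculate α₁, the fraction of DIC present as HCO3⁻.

α₁ = 1 / (1 + [H⁺]/K1 + K2/[H⁺]) = 1 / (1 + 10^-1.60 + 10^-1.32)
   = 1 / (1 + 0.025119 + 0.047863) = 1/1.0730 = 0.9320

α₁ = 0.932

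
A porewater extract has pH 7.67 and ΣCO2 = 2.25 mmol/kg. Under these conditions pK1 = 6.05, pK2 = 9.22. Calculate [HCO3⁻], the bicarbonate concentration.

[HCO3⁻] = 2.14 mmol/kg

α₁ = 1 / (1 + [H⁺]/K1 + K2/[H⁺]) = 1 / (1 + 10^-1.62 + 10^-1.55)
   = 1 / (1 + 0.023988 + 0.028184) = 1/1.0522 = 0.9504
[HCO3⁻] = α₁ × DIC = 0.9504 × 2.25 = 2.14 mmol/kg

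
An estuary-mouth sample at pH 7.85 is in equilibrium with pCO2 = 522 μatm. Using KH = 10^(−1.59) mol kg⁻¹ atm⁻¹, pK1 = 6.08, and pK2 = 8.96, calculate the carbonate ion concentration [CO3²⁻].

[CO2*] = KH · pCO2 = 10^(−1.59) × 522×10^-6 = 1.342×10^-5 mol/kg
α₀ = 1/(1 + K1/[H⁺] + K1K2/[H⁺]²) = 1/(1 + 10^+1.77 + 10^+0.66) = 0.01551
DIC = [CO2*]/α₀ = 1.342×10^-5 / 0.01551 = 0.8648 mmol/kg
[CO3²⁻] = α₂·DIC; α₂ = 0.07092, so [CO3²⁻] = 0.07092 × 0.8648 = 0.0613 mmol/kg

[CO3²⁻] = 0.0613 mmol/kg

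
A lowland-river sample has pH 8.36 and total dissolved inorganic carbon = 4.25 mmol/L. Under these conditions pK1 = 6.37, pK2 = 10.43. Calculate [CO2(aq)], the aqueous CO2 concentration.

[CO2*] = 0.0427 mmol/L

α₀ = 1 / (1 + K1/[H⁺] + K1K2/[H⁺]²) = 1 / (1 + 10^+1.99 + 10^-0.08)
   = 1 / (1 + 97.724 + 0.83176) = 1/99.555 = 0.01004
[CO2*] = α₀ × DIC = 0.01004 × 4.25 = 0.0427 mmol/L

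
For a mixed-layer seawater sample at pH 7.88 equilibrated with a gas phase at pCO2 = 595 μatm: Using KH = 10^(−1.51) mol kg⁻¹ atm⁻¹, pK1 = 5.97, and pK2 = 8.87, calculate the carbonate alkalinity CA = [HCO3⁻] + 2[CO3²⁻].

CA = 1.80 mmol/kg

[CO2*] = KH · pCO2 = 10^(−1.51) × 595×10^-6 = 1.839×10^-5 mol/kg
α₀ = 1/(1 + K1/[H⁺] + K1K2/[H⁺]²) = 1/(1 + 10^+1.91 + 10^+0.92) = 0.01104
DIC = [CO2*]/α₀ = 1.839×10^-5 / 0.01104 = 1.666 mmol/kg
CA = (α₁ + 2α₂)·DIC = (0.8972 + 2×0.09181) × 1.666 = 1.80 mmol/kg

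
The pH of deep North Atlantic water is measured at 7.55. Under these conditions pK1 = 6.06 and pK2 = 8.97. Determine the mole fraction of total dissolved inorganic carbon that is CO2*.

α₀ = 0.0302

α₀ = 1 / (1 + K1/[H⁺] + K1K2/[H⁺]²) = 1 / (1 + 10^+1.49 + 10^+0.07)
   = 1 / (1 + 30.903 + 1.1749) = 1/33.078 = 0.03023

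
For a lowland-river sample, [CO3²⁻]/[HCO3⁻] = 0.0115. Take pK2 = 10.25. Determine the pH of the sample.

From K2 = [H⁺][CO3²⁻]/[HCO3⁻]:  pH = pK2 + log₁₀([CO3²⁻]/[HCO3⁻])
log₁₀(0.0115) = -1.939
pH = 10.25 + (-1.939) = 8.31

pH = 8.31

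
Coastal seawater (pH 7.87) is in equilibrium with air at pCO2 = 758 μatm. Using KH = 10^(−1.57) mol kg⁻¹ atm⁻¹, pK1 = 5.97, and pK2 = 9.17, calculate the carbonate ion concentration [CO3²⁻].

[CO2*] = KH · pCO2 = 10^(−1.57) × 758×10^-6 = 2.040×10^-5 mol/kg
α₀ = 1/(1 + K1/[H⁺] + K1K2/[H⁺]²) = 1/(1 + 10^+1.90 + 10^+0.60) = 0.01185
DIC = [CO2*]/α₀ = 2.040×10^-5 / 0.01185 = 1.722 mmol/kg
[CO3²⁻] = α₂·DIC; α₂ = 0.04716, so [CO3²⁻] = 0.04716 × 1.722 = 0.0812 mmol/kg

[CO3²⁻] = 0.0812 mmol/kg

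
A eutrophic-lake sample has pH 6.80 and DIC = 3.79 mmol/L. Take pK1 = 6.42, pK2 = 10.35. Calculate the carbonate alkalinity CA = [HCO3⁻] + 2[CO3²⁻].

CA = [HCO3⁻] + 2[CO3²⁻] = (α₁ + 2α₂)·DIC
At pH 6.80: [H⁺]/K1 = 10^-0.38 = 0.41687, K2/[H⁺] = 10^-3.55 = 0.00028184
α₁ = 1/(1 + 0.41687 + 0.00028184) = 1/1.4172 = 0.7056; α₂ = α₁·K2/[H⁺] = 0.0001989
α₁ + 2α₂ = 0.7060
CA = 0.7060 × 3.79 = 2.68 mmol/L

CA = 2.68 mmol/L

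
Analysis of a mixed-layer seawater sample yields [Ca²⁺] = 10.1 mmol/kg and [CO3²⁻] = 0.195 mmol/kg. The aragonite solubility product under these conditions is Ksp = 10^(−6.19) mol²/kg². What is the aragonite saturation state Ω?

Ω = 3.05

Ksp = 10^(−6.19) = 6.457×10^-7
Ω = [Ca²⁺][CO3²⁻]/Ksp = (10.1×10^-3)(0.195×10^-3) / 6.457×10^-7 = 3.05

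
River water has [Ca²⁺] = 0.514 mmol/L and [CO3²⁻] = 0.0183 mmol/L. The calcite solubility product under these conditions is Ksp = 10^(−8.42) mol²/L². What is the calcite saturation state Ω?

Ω = 2.47

Ksp = 10^(−8.42) = 3.802×10^-9
Ω = [Ca²⁺][CO3²⁻]/Ksp = (0.514×10^-3)(0.0183×10^-3) / 3.802×10^-9 = 2.47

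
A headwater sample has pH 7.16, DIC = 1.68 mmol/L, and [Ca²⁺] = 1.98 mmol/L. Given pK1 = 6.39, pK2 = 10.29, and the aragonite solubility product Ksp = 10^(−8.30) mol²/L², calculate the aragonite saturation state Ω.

α₂ = 1 / (1 + [H⁺]/K2 + [H⁺]²/(K1K2)) = 1 / (1 + 10^+3.13 + 10^+2.36)
   = 1 / (1 + 1349.0 + 229.09) = 1/1579.0 = 0.0006333
[CO3²⁻] = α₂ × DIC = 0.0006333 × 1.68 = 0.001064 mmol/L = 1.064 μmol/L
Ksp = 10^(−8.30) = 5.012×10^-9
Ω = [Ca²⁺][CO3²⁻]/Ksp = (1.98×10^-3)(1.064×10^-6) / 5.012×10^-9 = 0.420

Ω = 0.420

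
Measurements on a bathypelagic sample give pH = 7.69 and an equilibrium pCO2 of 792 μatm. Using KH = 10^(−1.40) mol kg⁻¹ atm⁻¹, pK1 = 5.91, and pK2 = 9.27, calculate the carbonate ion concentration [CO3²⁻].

[CO3²⁻] = 0.0500 mmol/kg

[CO2*] = KH · pCO2 = 10^(−1.40) × 792×10^-6 = 3.153×10^-5 mol/kg
α₀ = 1/(1 + K1/[H⁺] + K1K2/[H⁺]²) = 1/(1 + 10^+1.78 + 10^+0.20) = 0.01591
DIC = [CO2*]/α₀ = 3.153×10^-5 / 0.01591 = 1.981 mmol/kg
[CO3²⁻] = α₂·DIC; α₂ = 0.02522, so [CO3²⁻] = 0.02522 × 1.981 = 0.0500 mmol/kg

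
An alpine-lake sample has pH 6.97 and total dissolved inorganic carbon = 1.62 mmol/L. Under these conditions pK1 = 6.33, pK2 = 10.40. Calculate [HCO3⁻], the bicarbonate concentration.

α₁ = 1 / (1 + [H⁺]/K1 + K2/[H⁺]) = 1 / (1 + 10^-0.64 + 10^-3.43)
   = 1 / (1 + 0.22909 + 0.00037154) = 1/1.2295 = 0.8134
[HCO3⁻] = α₁ × DIC = 0.8134 × 1.62 = 1.32 mmol/L

[HCO3⁻] = 1.32 mmol/L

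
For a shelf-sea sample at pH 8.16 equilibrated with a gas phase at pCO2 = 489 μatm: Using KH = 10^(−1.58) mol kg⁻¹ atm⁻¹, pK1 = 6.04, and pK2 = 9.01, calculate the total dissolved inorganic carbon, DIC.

[CO2*] = KH · pCO2 = 10^(−1.58) × 489×10^-6 = 1.286×10^-5 mol/kg
α₀ = 1/(1 + K1/[H⁺] + K1K2/[H⁺]²) = 1/(1 + 10^+2.12 + 10^+1.27) = 0.006603
DIC = [CO2*]/α₀ = 1.286×10^-5 / 0.006603 = 1.95 mmol/kg

DIC = 1.95 mmol/kg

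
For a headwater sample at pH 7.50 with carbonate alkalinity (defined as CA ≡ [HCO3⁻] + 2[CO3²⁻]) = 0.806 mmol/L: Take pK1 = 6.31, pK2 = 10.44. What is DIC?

CA = [HCO3⁻] + 2[CO3²⁻] = (α₁ + 2α₂)·DIC
At pH 7.50: [H⁺]/K1 = 10^-1.19 = 0.064565, K2/[H⁺] = 10^-2.94 = 0.0011482
α₁ = 1/(1 + 0.064565 + 0.0011482) = 1/1.0657 = 0.9383; α₂ = α₁·K2/[H⁺] = 0.001077
α₁ + 2α₂ = 0.9405
DIC = CA / (α₁ + 2α₂) = 0.806 / 0.9405 = 0.857 mmol/L

DIC = 0.857 mmol/L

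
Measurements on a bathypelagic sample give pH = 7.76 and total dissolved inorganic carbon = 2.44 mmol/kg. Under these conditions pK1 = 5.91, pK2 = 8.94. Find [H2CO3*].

α₀ = 1 / (1 + K1/[H⁺] + K1K2/[H⁺]²) = 1 / (1 + 10^+1.85 + 10^+0.67)
   = 1 / (1 + 70.795 + 4.6774) = 1/76.472 = 0.01308
[CO2*] = α₀ × DIC = 0.01308 × 2.44 = 0.0319 mmol/kg

[CO2*] = 0.0319 mmol/kg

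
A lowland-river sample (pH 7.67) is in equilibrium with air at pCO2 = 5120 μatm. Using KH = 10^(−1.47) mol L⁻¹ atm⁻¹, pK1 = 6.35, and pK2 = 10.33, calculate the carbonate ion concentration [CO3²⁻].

[CO3²⁻] = 7.93 μmol/L

[CO2*] = KH · pCO2 = 10^(−1.47) × 5120×10^-6 = 1.735×10^-4 mol/L
α₀ = 1/(1 + K1/[H⁺] + K1K2/[H⁺]²) = 1/(1 + 10^+1.32 + 10^-1.34) = 0.04558
DIC = [CO2*]/α₀ = 1.735×10^-4 / 0.04558 = 3.806 mmol/L
[CO3²⁻] = α₂·DIC; α₂ = 0.002083, so [CO3²⁻] = 0.002083 × 3.806 = 0.00793 mmol/L = 7.93 μmol/L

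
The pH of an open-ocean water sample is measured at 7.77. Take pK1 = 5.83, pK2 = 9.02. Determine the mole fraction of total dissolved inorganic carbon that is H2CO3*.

α₀ = 1 / (1 + K1/[H⁺] + K1K2/[H⁺]²) = 1 / (1 + 10^+1.94 + 10^+0.69)
   = 1 / (1 + 87.096 + 4.8978) = 1/92.994 = 0.01075

α₀ = 0.0108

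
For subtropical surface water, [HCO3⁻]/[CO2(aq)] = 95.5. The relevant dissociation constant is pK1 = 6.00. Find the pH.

pH = 7.98

From K1 = [H⁺][HCO3⁻]/[CO2(aq)]:  pH = pK1 + log₁₀([HCO3⁻]/[CO2(aq)])
log₁₀(95.5) = +1.980
pH = 6.00 + (+1.980) = 7.98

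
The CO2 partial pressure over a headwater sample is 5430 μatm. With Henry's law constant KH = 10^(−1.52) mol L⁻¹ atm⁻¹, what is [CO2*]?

[CO2*] = 164 μmol/L

KH = 10^(−1.52) = 3.020×10^-2 mol L⁻¹ atm⁻¹
[CO2*] = KH · pCO2 = 3.020×10^-2 × 5430×10^-6 atm = 1.64×10^-4 mol/L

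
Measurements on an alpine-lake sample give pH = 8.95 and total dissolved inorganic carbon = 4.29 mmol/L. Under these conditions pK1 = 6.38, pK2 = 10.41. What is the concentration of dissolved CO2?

α₀ = 1 / (1 + K1/[H⁺] + K1K2/[H⁺]²) = 1 / (1 + 10^+2.57 + 10^+1.11)
   = 1 / (1 + 371.54 + 12.882) = 1/385.42 = 0.002595
[CO2*] = α₀ × DIC = 0.002595 × 4.29 = 0.0111 mmol/L = 11.1 μmol/L

[CO2*] = 11.1 μmol/L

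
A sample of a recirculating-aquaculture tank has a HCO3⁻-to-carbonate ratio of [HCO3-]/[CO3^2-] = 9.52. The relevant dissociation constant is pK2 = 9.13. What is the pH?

From K2 = [H⁺][CO3^2-]/[HCO3-]:  pH = pK2 − log₁₀([HCO3-]/[CO3^2-])
log₁₀(9.52) = +0.979
pH = 9.13 − (+0.979) = 8.15

pH = 8.15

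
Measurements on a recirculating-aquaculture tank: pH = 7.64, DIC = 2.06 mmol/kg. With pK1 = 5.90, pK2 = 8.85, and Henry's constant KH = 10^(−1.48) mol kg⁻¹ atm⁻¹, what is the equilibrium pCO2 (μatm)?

α₀ = 1 / (1 + K1/[H⁺] + K1K2/[H⁺]²) = 1 / (1 + 10^+1.74 + 10^+0.53)
   = 1 / (1 + 54.954 + 3.3884) = 1/59.343 = 0.01685
[CO2*] = α₀ × DIC = 0.01685 × 2.06 = 0.03471 mmol/kg
pCO2 = [CO2*]/KH = 3.471×10^-5 / 3.311×10^-2 = 1050 μatm

pCO2 = 1050 μatm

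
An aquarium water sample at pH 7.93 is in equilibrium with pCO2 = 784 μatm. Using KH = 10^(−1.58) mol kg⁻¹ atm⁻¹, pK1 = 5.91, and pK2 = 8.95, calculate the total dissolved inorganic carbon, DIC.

DIC = 2.39 mmol/kg

[CO2*] = KH · pCO2 = 10^(−1.58) × 784×10^-6 = 2.062×10^-5 mol/kg
α₀ = 1/(1 + K1/[H⁺] + K1K2/[H⁺]²) = 1/(1 + 10^+2.02 + 10^+1.00) = 0.008642
DIC = [CO2*]/α₀ = 2.062×10^-5 / 0.008642 = 2.39 mmol/kg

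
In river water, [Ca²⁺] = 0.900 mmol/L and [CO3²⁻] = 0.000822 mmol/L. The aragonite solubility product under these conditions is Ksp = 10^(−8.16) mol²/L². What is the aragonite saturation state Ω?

Ω = 0.107

Ksp = 10^(−8.16) = 6.918×10^-9
Ω = [Ca²⁺][CO3²⁻]/Ksp = (0.900×10^-3)(0.000822×10^-3) / 6.918×10^-9 = 0.107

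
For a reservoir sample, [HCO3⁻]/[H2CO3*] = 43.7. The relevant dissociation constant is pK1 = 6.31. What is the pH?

pH = 7.95

From K1 = [H⁺][HCO3⁻]/[H2CO3*]:  pH = pK1 + log₁₀([HCO3⁻]/[H2CO3*])
log₁₀(43.7) = +1.640
pH = 6.31 + (+1.640) = 7.95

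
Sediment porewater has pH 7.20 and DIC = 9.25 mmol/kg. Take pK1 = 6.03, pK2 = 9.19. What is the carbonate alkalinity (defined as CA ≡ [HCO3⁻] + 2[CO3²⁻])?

CA = 8.76 mmol/kg

CA = [HCO3⁻] + 2[CO3²⁻] = (α₁ + 2α₂)·DIC
At pH 7.20: [H⁺]/K1 = 10^-1.17 = 0.067608, K2/[H⁺] = 10^-1.99 = 0.010233
α₁ = 1/(1 + 0.067608 + 0.010233) = 1/1.0778 = 0.9278; α₂ = α₁·K2/[H⁺] = 0.009494
α₁ + 2α₂ = 0.9468
CA = 0.9468 × 9.25 = 8.76 mmol/kg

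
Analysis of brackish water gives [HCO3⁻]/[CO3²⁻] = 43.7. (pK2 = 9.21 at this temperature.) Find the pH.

From K2 = [H⁺][CO3²⁻]/[HCO3⁻]:  pH = pK2 − log₁₀([HCO3⁻]/[CO3²⁻])
log₁₀(43.7) = +1.640
pH = 9.21 − (+1.640) = 7.57

pH = 7.57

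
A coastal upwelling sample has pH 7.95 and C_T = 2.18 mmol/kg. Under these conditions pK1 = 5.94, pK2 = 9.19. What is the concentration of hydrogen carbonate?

[HCO3⁻] = 2.04 mmol/kg

α₁ = 1 / (1 + [H⁺]/K1 + K2/[H⁺]) = 1 / (1 + 10^-2.01 + 10^-1.24)
   = 1 / (1 + 0.0097724 + 0.057544) = 1/1.0673 = 0.9369
[HCO3⁻] = α₁ × DIC = 0.9369 × 2.18 = 2.04 mmol/kg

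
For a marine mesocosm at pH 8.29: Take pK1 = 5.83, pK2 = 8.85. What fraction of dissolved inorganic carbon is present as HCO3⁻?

α₁ = 1 / (1 + [H⁺]/K1 + K2/[H⁺]) = 1 / (1 + 10^-2.46 + 10^-0.56)
   = 1 / (1 + 0.0034674 + 0.27542) = 1/1.2789 = 0.7819

α₁ = 0.782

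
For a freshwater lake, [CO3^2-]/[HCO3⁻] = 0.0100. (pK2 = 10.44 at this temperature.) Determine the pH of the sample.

From K2 = [H⁺][CO3^2-]/[HCO3⁻]:  pH = pK2 + log₁₀([CO3^2-]/[HCO3⁻])
log₁₀(0.0100) = -2.000
pH = 10.44 + (-2.000) = 8.44

pH = 8.44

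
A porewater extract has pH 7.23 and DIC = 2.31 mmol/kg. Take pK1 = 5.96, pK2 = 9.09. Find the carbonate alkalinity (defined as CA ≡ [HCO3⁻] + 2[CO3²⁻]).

CA = 2.22 mmol/kg

CA = [HCO3⁻] + 2[CO3²⁻] = (α₁ + 2α₂)·DIC
At pH 7.23: [H⁺]/K1 = 10^-1.27 = 0.053703, K2/[H⁺] = 10^-1.86 = 0.013804
α₁ = 1/(1 + 0.053703 + 0.013804) = 1/1.0675 = 0.9368; α₂ = α₁·K2/[H⁺] = 0.01293
α₁ + 2α₂ = 0.9626
CA = 0.9626 × 2.31 = 2.22 mmol/kg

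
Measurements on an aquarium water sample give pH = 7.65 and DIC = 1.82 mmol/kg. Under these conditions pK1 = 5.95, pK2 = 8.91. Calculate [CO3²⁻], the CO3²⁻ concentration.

α₂ = 1 / (1 + [H⁺]/K2 + [H⁺]²/(K1K2)) = 1 / (1 + 10^+1.26 + 10^-0.44)
   = 1 / (1 + 18.197 + 0.36308) = 1/19.560 = 0.05112
[CO3²⁻] = α₂ × DIC = 0.05112 × 1.82 = 0.0930 mmol/kg

[CO3²⁻] = 0.0930 mmol/kg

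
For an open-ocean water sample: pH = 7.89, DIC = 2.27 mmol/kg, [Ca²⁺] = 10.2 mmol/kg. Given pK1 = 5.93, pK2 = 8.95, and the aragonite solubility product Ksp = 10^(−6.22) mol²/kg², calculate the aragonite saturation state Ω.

Ω = 3.05

α₂ = 1 / (1 + [H⁺]/K2 + [H⁺]²/(K1K2)) = 1 / (1 + 10^+1.06 + 10^-0.90)
   = 1 / (1 + 11.482 + 0.12589) = 1/12.607 = 0.07932
[CO3²⁻] = α₂ × DIC = 0.07932 × 2.27 = 0.1801 mmol/kg
Ksp = 10^(−6.22) = 6.026×10^-7
Ω = [Ca²⁺][CO3²⁻]/Ksp = (10.2×10^-3)(1.801×10^-4) / 6.026×10^-7 = 3.05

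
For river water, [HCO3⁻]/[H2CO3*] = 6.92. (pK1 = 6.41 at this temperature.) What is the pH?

From K1 = [H⁺][HCO3⁻]/[H2CO3*]:  pH = pK1 + log₁₀([HCO3⁻]/[H2CO3*])
log₁₀(6.92) = +0.840
pH = 6.41 + (+0.840) = 7.25

pH = 7.25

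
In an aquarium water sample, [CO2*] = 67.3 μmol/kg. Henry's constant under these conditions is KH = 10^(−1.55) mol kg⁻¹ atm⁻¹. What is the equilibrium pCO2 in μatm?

KH = 10^(−1.55) = 2.818×10^-2 mol kg⁻¹ atm⁻¹
pCO2 = [CO2*]/KH = 67.3×10^-6 / 2.818×10^-2 = 2.39×10^-3 atm = 2390 μatm

pCO2 = 2390 μatm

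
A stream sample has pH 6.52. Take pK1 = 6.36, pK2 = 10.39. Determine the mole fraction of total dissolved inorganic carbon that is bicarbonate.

α₁ = 1 / (1 + [H⁺]/K1 + K2/[H⁺]) = 1 / (1 + 10^-0.16 + 10^-3.87)
   = 1 / (1 + 0.69183 + 0.00013490) = 1/1.6920 = 0.5910

α₁ = 0.591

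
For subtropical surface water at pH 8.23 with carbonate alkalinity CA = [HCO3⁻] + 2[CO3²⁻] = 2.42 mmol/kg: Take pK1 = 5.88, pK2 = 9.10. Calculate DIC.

DIC = 2.17 mmol/kg

CA = [HCO3⁻] + 2[CO3²⁻] = (α₁ + 2α₂)·DIC
At pH 8.23: [H⁺]/K1 = 10^-2.35 = 0.0044668, K2/[H⁺] = 10^-0.87 = 0.13490
α₁ = 1/(1 + 0.0044668 + 0.13490) = 1/1.1394 = 0.8777; α₂ = α₁·K2/[H⁺] = 0.1184
α₁ + 2α₂ = 1.1145
DIC = CA / (α₁ + 2α₂) = 2.42 / 1.1145 = 2.17 mmol/kg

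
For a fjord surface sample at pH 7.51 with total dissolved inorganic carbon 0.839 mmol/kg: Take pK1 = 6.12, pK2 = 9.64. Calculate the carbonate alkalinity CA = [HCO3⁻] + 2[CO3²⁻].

CA = [HCO3⁻] + 2[CO3²⁻] = (α₁ + 2α₂)·DIC
At pH 7.51: [H⁺]/K1 = 10^-1.39 = 0.040738, K2/[H⁺] = 10^-2.13 = 0.0074131
α₁ = 1/(1 + 0.040738 + 0.0074131) = 1/1.0482 = 0.9541; α₂ = α₁·K2/[H⁺] = 0.007073
α₁ + 2α₂ = 0.9682
CA = 0.9682 × 0.839 = 0.812 mmol/kg

CA = 0.812 mmol/kg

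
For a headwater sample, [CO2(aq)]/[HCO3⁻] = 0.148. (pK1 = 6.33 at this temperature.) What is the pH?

pH = 7.16

From K1 = [H⁺][HCO3⁻]/[CO2(aq)]:  pH = pK1 − log₁₀([CO2(aq)]/[HCO3⁻])
log₁₀(0.148) = -0.830
pH = 6.33 − (-0.830) = 7.16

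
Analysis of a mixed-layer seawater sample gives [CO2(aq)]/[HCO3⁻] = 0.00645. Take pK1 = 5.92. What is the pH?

From K1 = [H⁺][HCO3⁻]/[CO2(aq)]:  pH = pK1 − log₁₀([CO2(aq)]/[HCO3⁻])
log₁₀(0.00645) = -2.190
pH = 5.92 − (-2.190) = 8.11

pH = 8.11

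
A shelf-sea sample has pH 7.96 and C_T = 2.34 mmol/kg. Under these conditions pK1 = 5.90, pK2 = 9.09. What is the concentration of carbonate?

[CO3²⁻] = 0.160 mmol/kg

α₂ = 1 / (1 + [H⁺]/K2 + [H⁺]²/(K1K2)) = 1 / (1 + 10^+1.13 + 10^-0.93)
   = 1 / (1 + 13.490 + 0.11749) = 1/14.607 = 0.06846
[CO3²⁻] = α₂ × DIC = 0.06846 × 2.34 = 0.160 mmol/kg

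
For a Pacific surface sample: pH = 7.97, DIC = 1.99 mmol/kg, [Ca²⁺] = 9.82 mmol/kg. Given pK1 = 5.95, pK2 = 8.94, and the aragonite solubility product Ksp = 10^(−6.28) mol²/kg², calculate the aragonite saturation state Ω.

α₂ = 1 / (1 + [H⁺]/K2 + [H⁺]²/(K1K2)) = 1 / (1 + 10^+0.97 + 10^-1.05)
   = 1 / (1 + 9.3325 + 0.089125) = 1/10.422 = 0.09595
[CO3²⁻] = α₂ × DIC = 0.09595 × 1.99 = 0.1909 mmol/kg
Ksp = 10^(−6.28) = 5.248×10^-7
Ω = [Ca²⁺][CO3²⁻]/Ksp = (9.82×10^-3)(1.909×10^-4) / 5.248×10^-7 = 3.57

Ω = 3.57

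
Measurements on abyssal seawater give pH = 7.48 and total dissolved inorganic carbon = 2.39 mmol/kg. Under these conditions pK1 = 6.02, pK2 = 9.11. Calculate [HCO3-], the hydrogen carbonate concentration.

α₁ = 1 / (1 + [H⁺]/K1 + K2/[H⁺]) = 1 / (1 + 10^-1.46 + 10^-1.63)
   = 1 / (1 + 0.034674 + 0.023442) = 1/1.0581 = 0.9451
[HCO3⁻] = α₁ × DIC = 0.9451 × 2.39 = 2.26 mmol/kg

[HCO3⁻] = 2.26 mmol/kg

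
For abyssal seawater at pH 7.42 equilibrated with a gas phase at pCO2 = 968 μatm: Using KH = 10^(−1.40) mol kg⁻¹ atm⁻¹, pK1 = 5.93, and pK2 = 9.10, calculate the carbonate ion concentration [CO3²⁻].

[CO3²⁻] = 0.0249 mmol/kg

[CO2*] = KH · pCO2 = 10^(−1.40) × 968×10^-6 = 3.854×10^-5 mol/kg
α₀ = 1/(1 + K1/[H⁺] + K1K2/[H⁺]²) = 1/(1 + 10^+1.49 + 10^-0.19) = 0.03072
DIC = [CO2*]/α₀ = 3.854×10^-5 / 0.03072 = 1.254 mmol/kg
[CO3²⁻] = α₂·DIC; α₂ = 0.01984, so [CO3²⁻] = 0.01984 × 1.254 = 0.0249 mmol/kg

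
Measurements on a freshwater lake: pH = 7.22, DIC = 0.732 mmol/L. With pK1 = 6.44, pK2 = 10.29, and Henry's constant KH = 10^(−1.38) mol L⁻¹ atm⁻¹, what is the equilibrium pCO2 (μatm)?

pCO2 = 2500 μatm

α₀ = 1 / (1 + K1/[H⁺] + K1K2/[H⁺]²) = 1 / (1 + 10^+0.78 + 10^-2.29)
   = 1 / (1 + 6.0256 + 0.0051286) = 1/7.0307 = 0.1422
[CO2*] = α₀ × DIC = 0.1422 × 0.732 = 0.1041 mmol/L
pCO2 = [CO2*]/KH = 1.041×10^-4 / 4.169×10^-2 = 2500 μatm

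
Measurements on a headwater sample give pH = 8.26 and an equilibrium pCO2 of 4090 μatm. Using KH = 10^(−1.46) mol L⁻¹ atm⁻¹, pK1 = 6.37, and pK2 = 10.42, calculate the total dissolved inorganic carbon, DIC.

[CO2*] = KH · pCO2 = 10^(−1.46) × 4090×10^-6 = 1.418×10^-4 mol/L
α₀ = 1/(1 + K1/[H⁺] + K1K2/[H⁺]²) = 1/(1 + 10^+1.89 + 10^-0.27) = 0.01263
DIC = [CO2*]/α₀ = 1.418×10^-4 / 0.01263 = 11.2 mmol/L

DIC = 11.2 mmol/L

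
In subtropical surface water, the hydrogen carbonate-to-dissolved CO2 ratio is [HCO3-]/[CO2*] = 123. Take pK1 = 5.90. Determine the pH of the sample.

From K1 = [H⁺][HCO3-]/[CO2*]:  pH = pK1 + log₁₀([HCO3-]/[CO2*])
log₁₀(123) = +2.090
pH = 5.90 + (+2.090) = 7.99

pH = 7.99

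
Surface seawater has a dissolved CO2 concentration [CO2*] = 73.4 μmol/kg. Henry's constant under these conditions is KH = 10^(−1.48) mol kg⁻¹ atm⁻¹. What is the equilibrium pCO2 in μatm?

pCO2 = 2220 μatm

KH = 10^(−1.48) = 3.311×10^-2 mol kg⁻¹ atm⁻¹
pCO2 = [CO2*]/KH = 73.4×10^-6 / 3.311×10^-2 = 2.22×10^-3 atm = 2220 μatm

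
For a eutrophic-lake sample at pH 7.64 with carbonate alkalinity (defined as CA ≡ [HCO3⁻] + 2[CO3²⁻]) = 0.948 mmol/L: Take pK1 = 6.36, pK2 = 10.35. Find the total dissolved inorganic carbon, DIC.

CA = [HCO3⁻] + 2[CO3²⁻] = (α₁ + 2α₂)·DIC
At pH 7.64: [H⁺]/K1 = 10^-1.28 = 0.052481, K2/[H⁺] = 10^-2.71 = 0.0019498
α₁ = 1/(1 + 0.052481 + 0.0019498) = 1/1.0544 = 0.9484; α₂ = α₁·K2/[H⁺] = 0.001849
α₁ + 2α₂ = 0.9521
DIC = CA / (α₁ + 2α₂) = 0.948 / 0.9521 = 0.996 mmol/L

DIC = 0.996 mmol/L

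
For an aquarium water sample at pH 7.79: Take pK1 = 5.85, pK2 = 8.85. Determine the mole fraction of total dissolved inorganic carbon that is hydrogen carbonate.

α₁ = 1 / (1 + [H⁺]/K1 + K2/[H⁺]) = 1 / (1 + 10^-1.94 + 10^-1.06)
   = 1 / (1 + 0.011482 + 0.087096) = 1/1.0986 = 0.9103

α₁ = 0.910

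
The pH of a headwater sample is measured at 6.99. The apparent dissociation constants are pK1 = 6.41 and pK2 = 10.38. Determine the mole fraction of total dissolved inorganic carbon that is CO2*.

α₀ = 1 / (1 + K1/[H⁺] + K1K2/[H⁺]²) = 1 / (1 + 10^+0.58 + 10^-2.81)
   = 1 / (1 + 3.8019 + 0.0015488) = 1/4.8034 = 0.2082

α₀ = 0.208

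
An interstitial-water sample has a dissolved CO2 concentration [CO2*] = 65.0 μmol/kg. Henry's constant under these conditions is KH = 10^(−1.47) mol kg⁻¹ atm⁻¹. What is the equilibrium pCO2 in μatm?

pCO2 = 1920 μatm

KH = 10^(−1.47) = 3.388×10^-2 mol kg⁻¹ atm⁻¹
pCO2 = [CO2*]/KH = 65.0×10^-6 / 3.388×10^-2 = 1.92×10^-3 atm = 1920 μatm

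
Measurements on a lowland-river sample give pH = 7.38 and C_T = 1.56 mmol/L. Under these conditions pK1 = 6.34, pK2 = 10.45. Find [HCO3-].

α₁ = 1 / (1 + [H⁺]/K1 + K2/[H⁺]) = 1 / (1 + 10^-1.04 + 10^-3.07)
   = 1 / (1 + 0.091201 + 0.00085114) = 1/1.0921 = 0.9157
[HCO3⁻] = α₁ × DIC = 0.9157 × 1.56 = 1.43 mmol/L

[HCO3⁻] = 1.43 mmol/L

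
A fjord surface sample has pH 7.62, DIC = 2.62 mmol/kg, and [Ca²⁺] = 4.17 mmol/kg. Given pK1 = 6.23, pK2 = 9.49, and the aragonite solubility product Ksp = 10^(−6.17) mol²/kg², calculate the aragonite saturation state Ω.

Ω = 0.207

α₂ = 1 / (1 + [H⁺]/K2 + [H⁺]²/(K1K2)) = 1 / (1 + 10^+1.87 + 10^+0.48)
   = 1 / (1 + 74.131 + 3.0200) = 1/78.151 = 0.01280
[CO3²⁻] = α₂ × DIC = 0.01280 × 2.62 = 0.03352 mmol/kg
Ksp = 10^(−6.17) = 6.761×10^-7
Ω = [Ca²⁺][CO3²⁻]/Ksp = (4.17×10^-3)(3.352×10^-5) / 6.761×10^-7 = 0.207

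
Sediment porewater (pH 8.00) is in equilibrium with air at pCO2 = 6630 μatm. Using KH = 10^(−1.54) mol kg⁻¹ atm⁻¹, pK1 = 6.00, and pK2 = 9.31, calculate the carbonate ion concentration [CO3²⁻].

[CO2*] = KH · pCO2 = 10^(−1.54) × 6630×10^-6 = 1.912×10^-4 mol/kg
α₀ = 1/(1 + K1/[H⁺] + K1K2/[H⁺]²) = 1/(1 + 10^+2.00 + 10^+0.69) = 0.009443
DIC = [CO2*]/α₀ = 1.912×10^-4 / 0.009443 = 20.25 mmol/kg
[CO3²⁻] = α₂·DIC; α₂ = 0.04625, so [CO3²⁻] = 0.04625 × 20.25 = 0.937 mmol/kg

[CO3²⁻] = 0.937 mmol/kg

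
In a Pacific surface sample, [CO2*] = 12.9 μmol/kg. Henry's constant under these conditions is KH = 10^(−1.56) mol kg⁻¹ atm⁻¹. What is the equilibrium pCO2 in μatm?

pCO2 = 468 μatm

KH = 10^(−1.56) = 2.754×10^-2 mol kg⁻¹ atm⁻¹
pCO2 = [CO2*]/KH = 12.9×10^-6 / 2.754×10^-2 = 4.68×10^-4 atm = 468 μatm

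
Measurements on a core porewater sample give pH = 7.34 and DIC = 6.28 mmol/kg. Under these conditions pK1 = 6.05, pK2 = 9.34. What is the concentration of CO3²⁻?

α₂ = 1 / (1 + [H⁺]/K2 + [H⁺]²/(K1K2)) = 1 / (1 + 10^+2.00 + 10^+0.71)
   = 1 / (1 + 100.00 + 5.1286) = 1/106.13 = 0.009423
[CO3²⁻] = α₂ × DIC = 0.009423 × 6.28 = 0.0592 mmol/kg

[CO3²⁻] = 0.0592 mmol/kg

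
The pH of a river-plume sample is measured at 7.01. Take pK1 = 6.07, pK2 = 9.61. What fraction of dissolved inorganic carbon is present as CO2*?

α₀ = 0.103

α₀ = 1 / (1 + K1/[H⁺] + K1K2/[H⁺]²) = 1 / (1 + 10^+0.94 + 10^-1.66)
   = 1 / (1 + 8.7096 + 0.021878) = 1/9.7315 = 0.1028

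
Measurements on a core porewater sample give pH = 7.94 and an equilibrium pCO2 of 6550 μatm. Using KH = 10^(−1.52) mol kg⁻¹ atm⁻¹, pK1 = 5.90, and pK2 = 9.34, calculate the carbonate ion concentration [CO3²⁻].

[CO2*] = KH · pCO2 = 10^(−1.52) × 6550×10^-6 = 1.978×10^-4 mol/kg
α₀ = 1/(1 + K1/[H⁺] + K1K2/[H⁺]²) = 1/(1 + 10^+2.04 + 10^+0.64) = 0.008695
DIC = [CO2*]/α₀ = 1.978×10^-4 / 0.008695 = 22.75 mmol/kg
[CO3²⁻] = α₂·DIC; α₂ = 0.03795, so [CO3²⁻] = 0.03795 × 22.75 = 0.863 mmol/kg

[CO3²⁻] = 0.863 mmol/kg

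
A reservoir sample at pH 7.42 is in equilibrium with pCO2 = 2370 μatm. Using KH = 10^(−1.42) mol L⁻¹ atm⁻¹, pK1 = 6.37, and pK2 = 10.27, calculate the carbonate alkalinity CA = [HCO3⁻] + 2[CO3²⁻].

CA = 1.01 mmol/L

[CO2*] = KH · pCO2 = 10^(−1.42) × 2370×10^-6 = 9.010×10^-5 mol/L
α₀ = 1/(1 + K1/[H⁺] + K1K2/[H⁺]²) = 1/(1 + 10^+1.05 + 10^-1.80) = 0.08173
DIC = [CO2*]/α₀ = 9.010×10^-5 / 0.08173 = 1.103 mmol/L
CA = (α₁ + 2α₂)·DIC = (0.9170 + 2×0.001295) × 1.103 = 1.01 mmol/L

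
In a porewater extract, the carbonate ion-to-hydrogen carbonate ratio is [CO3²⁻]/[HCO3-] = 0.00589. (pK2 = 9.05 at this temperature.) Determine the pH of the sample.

From K2 = [H⁺][CO3²⁻]/[HCO3-]:  pH = pK2 + log₁₀([CO3²⁻]/[HCO3-])
log₁₀(0.00589) = -2.230
pH = 9.05 + (-2.230) = 6.82

pH = 6.82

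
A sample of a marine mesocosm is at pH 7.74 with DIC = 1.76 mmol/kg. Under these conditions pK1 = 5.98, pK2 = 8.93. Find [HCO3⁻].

α₁ = 1 / (1 + [H⁺]/K1 + K2/[H⁺]) = 1 / (1 + 10^-1.76 + 10^-1.19)
   = 1 / (1 + 0.017378 + 0.064565) = 1/1.0819 = 0.9243
[HCO3⁻] = α₁ × DIC = 0.9243 × 1.76 = 1.63 mmol/kg

[HCO3⁻] = 1.63 mmol/kg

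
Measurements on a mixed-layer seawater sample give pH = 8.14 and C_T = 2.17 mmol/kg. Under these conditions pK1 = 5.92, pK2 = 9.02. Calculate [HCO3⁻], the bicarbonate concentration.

α₁ = 1 / (1 + [H⁺]/K1 + K2/[H⁺]) = 1 / (1 + 10^-2.22 + 10^-0.88)
   = 1 / (1 + 0.0060256 + 0.13183) = 1/1.1379 = 0.8788
[HCO3⁻] = α₁ × DIC = 0.8788 × 2.17 = 1.91 mmol/kg

[HCO3⁻] = 1.91 mmol/kg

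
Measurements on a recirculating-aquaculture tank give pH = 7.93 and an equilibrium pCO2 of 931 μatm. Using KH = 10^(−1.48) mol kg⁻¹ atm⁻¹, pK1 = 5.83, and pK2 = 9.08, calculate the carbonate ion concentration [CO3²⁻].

[CO3²⁻] = 0.275 mmol/kg

[CO2*] = KH · pCO2 = 10^(−1.48) × 931×10^-6 = 3.083×10^-5 mol/kg
α₀ = 1/(1 + K1/[H⁺] + K1K2/[H⁺]²) = 1/(1 + 10^+2.10 + 10^+0.95) = 0.007363
DIC = [CO2*]/α₀ = 3.083×10^-5 / 0.007363 = 4.187 mmol/kg
[CO3²⁻] = α₂·DIC; α₂ = 0.06563, so [CO3²⁻] = 0.06563 × 4.187 = 0.275 mmol/kg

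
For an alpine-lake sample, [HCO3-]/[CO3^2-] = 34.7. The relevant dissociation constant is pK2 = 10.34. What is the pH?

pH = 8.80

From K2 = [H⁺][CO3^2-]/[HCO3-]:  pH = pK2 − log₁₀([HCO3-]/[CO3^2-])
log₁₀(34.7) = +1.540
pH = 10.34 − (+1.540) = 8.80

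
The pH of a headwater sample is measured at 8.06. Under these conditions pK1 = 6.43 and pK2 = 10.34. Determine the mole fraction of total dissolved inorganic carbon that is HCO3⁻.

α₁ = 1 / (1 + [H⁺]/K1 + K2/[H⁺]) = 1 / (1 + 10^-1.63 + 10^-2.28)
   = 1 / (1 + 0.023442 + 0.0052481) = 1/1.0287 = 0.9721

α₁ = 0.972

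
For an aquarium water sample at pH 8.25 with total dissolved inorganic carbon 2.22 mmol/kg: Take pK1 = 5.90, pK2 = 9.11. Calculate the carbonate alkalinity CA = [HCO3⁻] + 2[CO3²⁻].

CA = 2.48 mmol/kg

CA = [HCO3⁻] + 2[CO3²⁻] = (α₁ + 2α₂)·DIC
At pH 8.25: [H⁺]/K1 = 10^-2.35 = 0.0044668, K2/[H⁺] = 10^-0.86 = 0.13804
α₁ = 1/(1 + 0.0044668 + 0.13804) = 1/1.1425 = 0.8753; α₂ = α₁·K2/[H⁺] = 0.1208
α₁ + 2α₂ = 1.1169
CA = 1.1169 × 2.22 = 2.48 mmol/kg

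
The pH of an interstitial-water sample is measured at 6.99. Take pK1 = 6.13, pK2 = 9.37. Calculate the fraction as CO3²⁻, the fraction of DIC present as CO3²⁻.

α₂ = 1 / (1 + [H⁺]/K2 + [H⁺]²/(K1K2)) = 1 / (1 + 10^+2.38 + 10^+1.52)
   = 1 / (1 + 239.88 + 33.113) = 1/274.00 = 0.003650

α₂ = 0.00365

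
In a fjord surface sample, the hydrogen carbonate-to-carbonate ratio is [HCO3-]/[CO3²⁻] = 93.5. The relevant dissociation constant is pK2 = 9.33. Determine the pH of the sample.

pH = 7.36

From K2 = [H⁺][CO3²⁻]/[HCO3-]:  pH = pK2 − log₁₀([HCO3-]/[CO3²⁻])
log₁₀(93.5) = +1.971
pH = 9.33 − (+1.971) = 7.36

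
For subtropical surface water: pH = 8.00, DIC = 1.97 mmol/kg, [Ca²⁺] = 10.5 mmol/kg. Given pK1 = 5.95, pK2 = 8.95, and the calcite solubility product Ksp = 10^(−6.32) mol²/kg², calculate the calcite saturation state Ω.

Ω = 4.33

α₂ = 1 / (1 + [H⁺]/K2 + [H⁺]²/(K1K2)) = 1 / (1 + 10^+0.95 + 10^-1.10)
   = 1 / (1 + 8.9125 + 0.079433) = 1/9.9919 = 0.1001
[CO3²⁻] = α₂ × DIC = 0.1001 × 1.97 = 0.1972 mmol/kg
Ksp = 10^(−6.32) = 4.786×10^-7
Ω = [Ca²⁺][CO3²⁻]/Ksp = (10.5×10^-3)(1.972×10^-4) / 4.786×10^-7 = 4.33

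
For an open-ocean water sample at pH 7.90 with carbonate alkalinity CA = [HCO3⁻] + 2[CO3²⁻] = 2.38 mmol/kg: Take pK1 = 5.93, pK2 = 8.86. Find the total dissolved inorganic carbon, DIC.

DIC = 2.19 mmol/kg

CA = [HCO3⁻] + 2[CO3²⁻] = (α₁ + 2α₂)·DIC
At pH 7.90: [H⁺]/K1 = 10^-1.97 = 0.010715, K2/[H⁺] = 10^-0.96 = 0.10965
α₁ = 1/(1 + 0.010715 + 0.10965) = 1/1.1204 = 0.8926; α₂ = α₁·K2/[H⁺] = 0.09787
α₁ + 2α₂ = 1.0883
DIC = CA / (α₁ + 2α₂) = 2.38 / 1.0883 = 2.19 mmol/kg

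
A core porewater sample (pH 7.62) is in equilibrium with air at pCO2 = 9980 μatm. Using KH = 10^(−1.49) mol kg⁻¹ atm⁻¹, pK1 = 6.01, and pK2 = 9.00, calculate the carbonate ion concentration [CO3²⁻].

[CO3²⁻] = 0.548 mmol/kg

[CO2*] = KH · pCO2 = 10^(−1.49) × 9980×10^-6 = 3.229×10^-4 mol/kg
α₀ = 1/(1 + K1/[H⁺] + K1K2/[H⁺]²) = 1/(1 + 10^+1.61 + 10^+0.23) = 0.02302
DIC = [CO2*]/α₀ = 3.229×10^-4 / 0.02302 = 14.03 mmol/kg
[CO3²⁻] = α₂·DIC; α₂ = 0.03910, so [CO3²⁻] = 0.03910 × 14.03 = 0.548 mmol/kg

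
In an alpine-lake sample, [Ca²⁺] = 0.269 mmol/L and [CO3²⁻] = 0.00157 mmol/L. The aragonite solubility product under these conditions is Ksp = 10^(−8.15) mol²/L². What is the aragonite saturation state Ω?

Ksp = 10^(−8.15) = 7.079×10^-9
Ω = [Ca²⁺][CO3²⁻]/Ksp = (0.269×10^-3)(0.00157×10^-3) / 7.079×10^-9 = 0.0597

Ω = 0.0597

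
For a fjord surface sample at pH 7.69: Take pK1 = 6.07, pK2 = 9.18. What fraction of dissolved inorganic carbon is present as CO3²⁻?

α₂ = 1 / (1 + [H⁺]/K2 + [H⁺]²/(K1K2)) = 1 / (1 + 10^+1.49 + 10^-0.13)
   = 1 / (1 + 30.903 + 0.74131) = 1/32.644 = 0.03063

α₂ = 0.0306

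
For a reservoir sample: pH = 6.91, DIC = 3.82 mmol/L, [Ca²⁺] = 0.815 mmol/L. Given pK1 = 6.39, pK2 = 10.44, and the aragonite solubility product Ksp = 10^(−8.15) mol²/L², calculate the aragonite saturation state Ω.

Ω = 0.0997

α₂ = 1 / (1 + [H⁺]/K2 + [H⁺]²/(K1K2)) = 1 / (1 + 10^+3.53 + 10^+3.01)
   = 1 / (1 + 3388.4 + 1023.3) = 1/4412.7 = 0.0002266
[CO3²⁻] = α₂ × DIC = 0.0002266 × 3.82 = 0.0008657 mmol/L = 0.8657 μmol/L
Ksp = 10^(−8.15) = 7.079×10^-9
Ω = [Ca²⁺][CO3²⁻]/Ksp = (0.815×10^-3)(8.657×10^-7) / 7.079×10^-9 = 0.0997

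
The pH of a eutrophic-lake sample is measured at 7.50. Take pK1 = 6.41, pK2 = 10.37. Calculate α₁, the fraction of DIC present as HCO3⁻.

α₁ = 1 / (1 + [H⁺]/K1 + K2/[H⁺]) = 1 / (1 + 10^-1.09 + 10^-2.87)
   = 1 / (1 + 0.081283 + 0.0013490) = 1/1.0826 = 0.9237

α₁ = 0.924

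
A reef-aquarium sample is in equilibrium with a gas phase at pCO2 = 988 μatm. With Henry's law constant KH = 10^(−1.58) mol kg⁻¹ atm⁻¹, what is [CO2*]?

KH = 10^(−1.58) = 2.630×10^-2 mol kg⁻¹ atm⁻¹
[CO2*] = KH · pCO2 = 2.630×10^-2 × 988×10^-6 atm = 2.60×10^-5 mol/kg

[CO2*] = 26.0 μmol/kg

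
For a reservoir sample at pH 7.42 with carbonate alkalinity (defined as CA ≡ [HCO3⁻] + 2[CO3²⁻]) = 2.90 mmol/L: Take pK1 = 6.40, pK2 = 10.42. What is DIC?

CA = [HCO3⁻] + 2[CO3²⁻] = (α₁ + 2α₂)·DIC
At pH 7.42: [H⁺]/K1 = 10^-1.02 = 0.095499, K2/[H⁺] = 10^-3.00 = 0.0010000
α₁ = 1/(1 + 0.095499 + 0.0010000) = 1/1.0965 = 0.9120; α₂ = α₁·K2/[H⁺] = 0.0009120
α₁ + 2α₂ = 0.9138
DIC = CA / (α₁ + 2α₂) = 2.90 / 0.9138 = 3.17 mmol/L

DIC = 3.17 mmol/L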